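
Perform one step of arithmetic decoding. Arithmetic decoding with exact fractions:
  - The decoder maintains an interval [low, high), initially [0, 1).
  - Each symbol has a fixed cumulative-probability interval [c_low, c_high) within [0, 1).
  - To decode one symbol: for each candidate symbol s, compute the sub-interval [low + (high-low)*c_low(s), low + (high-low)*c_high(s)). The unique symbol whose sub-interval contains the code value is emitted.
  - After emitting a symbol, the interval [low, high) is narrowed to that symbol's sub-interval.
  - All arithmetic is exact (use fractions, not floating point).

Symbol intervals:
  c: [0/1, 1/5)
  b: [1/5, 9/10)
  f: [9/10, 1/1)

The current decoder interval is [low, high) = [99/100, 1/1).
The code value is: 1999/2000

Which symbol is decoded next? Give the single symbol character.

Interval width = high − low = 1/1 − 99/100 = 1/100
Scaled code = (code − low) / width = (1999/2000 − 99/100) / 1/100 = 19/20
  c: [0/1, 1/5) 
  b: [1/5, 9/10) 
  f: [9/10, 1/1) ← scaled code falls here ✓

Answer: f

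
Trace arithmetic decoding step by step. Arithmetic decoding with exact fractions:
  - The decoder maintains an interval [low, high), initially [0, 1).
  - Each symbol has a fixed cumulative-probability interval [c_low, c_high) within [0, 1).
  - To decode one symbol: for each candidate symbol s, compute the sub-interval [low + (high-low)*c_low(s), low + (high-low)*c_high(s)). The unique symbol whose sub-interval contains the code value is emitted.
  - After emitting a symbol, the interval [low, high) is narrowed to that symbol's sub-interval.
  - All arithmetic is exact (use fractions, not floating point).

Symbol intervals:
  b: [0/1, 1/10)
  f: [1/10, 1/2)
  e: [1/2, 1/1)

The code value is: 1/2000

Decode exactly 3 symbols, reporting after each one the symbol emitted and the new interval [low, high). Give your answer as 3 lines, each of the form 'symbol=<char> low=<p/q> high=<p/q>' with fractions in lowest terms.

Answer: symbol=b low=0/1 high=1/10
symbol=b low=0/1 high=1/100
symbol=b low=0/1 high=1/1000

Derivation:
Step 1: interval [0/1, 1/1), width = 1/1 - 0/1 = 1/1
  'b': [0/1 + 1/1*0/1, 0/1 + 1/1*1/10) = [0/1, 1/10) <- contains code 1/2000
  'f': [0/1 + 1/1*1/10, 0/1 + 1/1*1/2) = [1/10, 1/2)
  'e': [0/1 + 1/1*1/2, 0/1 + 1/1*1/1) = [1/2, 1/1)
  emit 'b', narrow to [0/1, 1/10)
Step 2: interval [0/1, 1/10), width = 1/10 - 0/1 = 1/10
  'b': [0/1 + 1/10*0/1, 0/1 + 1/10*1/10) = [0/1, 1/100) <- contains code 1/2000
  'f': [0/1 + 1/10*1/10, 0/1 + 1/10*1/2) = [1/100, 1/20)
  'e': [0/1 + 1/10*1/2, 0/1 + 1/10*1/1) = [1/20, 1/10)
  emit 'b', narrow to [0/1, 1/100)
Step 3: interval [0/1, 1/100), width = 1/100 - 0/1 = 1/100
  'b': [0/1 + 1/100*0/1, 0/1 + 1/100*1/10) = [0/1, 1/1000) <- contains code 1/2000
  'f': [0/1 + 1/100*1/10, 0/1 + 1/100*1/2) = [1/1000, 1/200)
  'e': [0/1 + 1/100*1/2, 0/1 + 1/100*1/1) = [1/200, 1/100)
  emit 'b', narrow to [0/1, 1/1000)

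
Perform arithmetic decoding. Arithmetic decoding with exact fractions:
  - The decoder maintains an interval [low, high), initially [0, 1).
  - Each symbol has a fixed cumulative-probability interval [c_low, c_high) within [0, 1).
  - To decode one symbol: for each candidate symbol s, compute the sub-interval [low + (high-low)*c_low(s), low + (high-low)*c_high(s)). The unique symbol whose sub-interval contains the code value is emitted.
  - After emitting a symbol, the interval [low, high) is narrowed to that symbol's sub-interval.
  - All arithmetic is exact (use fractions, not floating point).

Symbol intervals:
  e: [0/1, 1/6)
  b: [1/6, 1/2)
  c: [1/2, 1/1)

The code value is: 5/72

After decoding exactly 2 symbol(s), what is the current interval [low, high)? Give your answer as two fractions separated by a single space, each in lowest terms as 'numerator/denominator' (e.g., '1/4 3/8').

Step 1: interval [0/1, 1/1), width = 1/1 - 0/1 = 1/1
  'e': [0/1 + 1/1*0/1, 0/1 + 1/1*1/6) = [0/1, 1/6) <- contains code 5/72
  'b': [0/1 + 1/1*1/6, 0/1 + 1/1*1/2) = [1/6, 1/2)
  'c': [0/1 + 1/1*1/2, 0/1 + 1/1*1/1) = [1/2, 1/1)
  emit 'e', narrow to [0/1, 1/6)
Step 2: interval [0/1, 1/6), width = 1/6 - 0/1 = 1/6
  'e': [0/1 + 1/6*0/1, 0/1 + 1/6*1/6) = [0/1, 1/36)
  'b': [0/1 + 1/6*1/6, 0/1 + 1/6*1/2) = [1/36, 1/12) <- contains code 5/72
  'c': [0/1 + 1/6*1/2, 0/1 + 1/6*1/1) = [1/12, 1/6)
  emit 'b', narrow to [1/36, 1/12)

Answer: 1/36 1/12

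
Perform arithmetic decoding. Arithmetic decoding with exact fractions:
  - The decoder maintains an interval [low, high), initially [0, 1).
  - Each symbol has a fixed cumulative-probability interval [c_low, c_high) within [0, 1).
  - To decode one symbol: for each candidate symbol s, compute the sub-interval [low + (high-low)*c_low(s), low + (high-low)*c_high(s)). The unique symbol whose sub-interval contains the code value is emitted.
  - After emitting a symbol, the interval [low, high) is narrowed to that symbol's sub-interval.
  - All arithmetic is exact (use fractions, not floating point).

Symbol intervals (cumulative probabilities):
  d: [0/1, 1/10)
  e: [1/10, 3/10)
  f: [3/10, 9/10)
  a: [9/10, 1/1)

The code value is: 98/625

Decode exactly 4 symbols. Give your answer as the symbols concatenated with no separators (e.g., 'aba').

Step 1: interval [0/1, 1/1), width = 1/1 - 0/1 = 1/1
  'd': [0/1 + 1/1*0/1, 0/1 + 1/1*1/10) = [0/1, 1/10)
  'e': [0/1 + 1/1*1/10, 0/1 + 1/1*3/10) = [1/10, 3/10) <- contains code 98/625
  'f': [0/1 + 1/1*3/10, 0/1 + 1/1*9/10) = [3/10, 9/10)
  'a': [0/1 + 1/1*9/10, 0/1 + 1/1*1/1) = [9/10, 1/1)
  emit 'e', narrow to [1/10, 3/10)
Step 2: interval [1/10, 3/10), width = 3/10 - 1/10 = 1/5
  'd': [1/10 + 1/5*0/1, 1/10 + 1/5*1/10) = [1/10, 3/25)
  'e': [1/10 + 1/5*1/10, 1/10 + 1/5*3/10) = [3/25, 4/25) <- contains code 98/625
  'f': [1/10 + 1/5*3/10, 1/10 + 1/5*9/10) = [4/25, 7/25)
  'a': [1/10 + 1/5*9/10, 1/10 + 1/5*1/1) = [7/25, 3/10)
  emit 'e', narrow to [3/25, 4/25)
Step 3: interval [3/25, 4/25), width = 4/25 - 3/25 = 1/25
  'd': [3/25 + 1/25*0/1, 3/25 + 1/25*1/10) = [3/25, 31/250)
  'e': [3/25 + 1/25*1/10, 3/25 + 1/25*3/10) = [31/250, 33/250)
  'f': [3/25 + 1/25*3/10, 3/25 + 1/25*9/10) = [33/250, 39/250)
  'a': [3/25 + 1/25*9/10, 3/25 + 1/25*1/1) = [39/250, 4/25) <- contains code 98/625
  emit 'a', narrow to [39/250, 4/25)
Step 4: interval [39/250, 4/25), width = 4/25 - 39/250 = 1/250
  'd': [39/250 + 1/250*0/1, 39/250 + 1/250*1/10) = [39/250, 391/2500)
  'e': [39/250 + 1/250*1/10, 39/250 + 1/250*3/10) = [391/2500, 393/2500) <- contains code 98/625
  'f': [39/250 + 1/250*3/10, 39/250 + 1/250*9/10) = [393/2500, 399/2500)
  'a': [39/250 + 1/250*9/10, 39/250 + 1/250*1/1) = [399/2500, 4/25)
  emit 'e', narrow to [391/2500, 393/2500)

Answer: eeae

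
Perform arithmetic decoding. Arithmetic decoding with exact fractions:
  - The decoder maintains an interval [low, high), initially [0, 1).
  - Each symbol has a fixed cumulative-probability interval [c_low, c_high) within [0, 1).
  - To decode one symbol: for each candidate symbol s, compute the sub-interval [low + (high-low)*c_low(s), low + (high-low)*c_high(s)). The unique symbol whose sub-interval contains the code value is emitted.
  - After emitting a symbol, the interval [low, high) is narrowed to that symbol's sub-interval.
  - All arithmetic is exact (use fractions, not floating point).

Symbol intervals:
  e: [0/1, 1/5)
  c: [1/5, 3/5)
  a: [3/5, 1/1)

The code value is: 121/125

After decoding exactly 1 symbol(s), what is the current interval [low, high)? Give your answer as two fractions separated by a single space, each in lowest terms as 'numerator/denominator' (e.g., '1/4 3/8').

Answer: 3/5 1/1

Derivation:
Step 1: interval [0/1, 1/1), width = 1/1 - 0/1 = 1/1
  'e': [0/1 + 1/1*0/1, 0/1 + 1/1*1/5) = [0/1, 1/5)
  'c': [0/1 + 1/1*1/5, 0/1 + 1/1*3/5) = [1/5, 3/5)
  'a': [0/1 + 1/1*3/5, 0/1 + 1/1*1/1) = [3/5, 1/1) <- contains code 121/125
  emit 'a', narrow to [3/5, 1/1)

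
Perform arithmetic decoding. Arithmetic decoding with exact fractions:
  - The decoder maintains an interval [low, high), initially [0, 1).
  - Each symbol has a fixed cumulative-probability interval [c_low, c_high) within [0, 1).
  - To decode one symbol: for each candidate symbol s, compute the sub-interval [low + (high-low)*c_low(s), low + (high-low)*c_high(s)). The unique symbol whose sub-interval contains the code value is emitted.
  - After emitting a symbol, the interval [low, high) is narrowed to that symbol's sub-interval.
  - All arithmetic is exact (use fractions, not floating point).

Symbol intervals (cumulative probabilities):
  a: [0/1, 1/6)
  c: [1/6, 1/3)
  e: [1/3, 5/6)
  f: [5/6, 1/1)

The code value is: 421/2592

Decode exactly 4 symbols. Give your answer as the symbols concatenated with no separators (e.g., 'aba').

Step 1: interval [0/1, 1/1), width = 1/1 - 0/1 = 1/1
  'a': [0/1 + 1/1*0/1, 0/1 + 1/1*1/6) = [0/1, 1/6) <- contains code 421/2592
  'c': [0/1 + 1/1*1/6, 0/1 + 1/1*1/3) = [1/6, 1/3)
  'e': [0/1 + 1/1*1/3, 0/1 + 1/1*5/6) = [1/3, 5/6)
  'f': [0/1 + 1/1*5/6, 0/1 + 1/1*1/1) = [5/6, 1/1)
  emit 'a', narrow to [0/1, 1/6)
Step 2: interval [0/1, 1/6), width = 1/6 - 0/1 = 1/6
  'a': [0/1 + 1/6*0/1, 0/1 + 1/6*1/6) = [0/1, 1/36)
  'c': [0/1 + 1/6*1/6, 0/1 + 1/6*1/3) = [1/36, 1/18)
  'e': [0/1 + 1/6*1/3, 0/1 + 1/6*5/6) = [1/18, 5/36)
  'f': [0/1 + 1/6*5/6, 0/1 + 1/6*1/1) = [5/36, 1/6) <- contains code 421/2592
  emit 'f', narrow to [5/36, 1/6)
Step 3: interval [5/36, 1/6), width = 1/6 - 5/36 = 1/36
  'a': [5/36 + 1/36*0/1, 5/36 + 1/36*1/6) = [5/36, 31/216)
  'c': [5/36 + 1/36*1/6, 5/36 + 1/36*1/3) = [31/216, 4/27)
  'e': [5/36 + 1/36*1/3, 5/36 + 1/36*5/6) = [4/27, 35/216)
  'f': [5/36 + 1/36*5/6, 5/36 + 1/36*1/1) = [35/216, 1/6) <- contains code 421/2592
  emit 'f', narrow to [35/216, 1/6)
Step 4: interval [35/216, 1/6), width = 1/6 - 35/216 = 1/216
  'a': [35/216 + 1/216*0/1, 35/216 + 1/216*1/6) = [35/216, 211/1296) <- contains code 421/2592
  'c': [35/216 + 1/216*1/6, 35/216 + 1/216*1/3) = [211/1296, 53/324)
  'e': [35/216 + 1/216*1/3, 35/216 + 1/216*5/6) = [53/324, 215/1296)
  'f': [35/216 + 1/216*5/6, 35/216 + 1/216*1/1) = [215/1296, 1/6)
  emit 'a', narrow to [35/216, 211/1296)

Answer: affa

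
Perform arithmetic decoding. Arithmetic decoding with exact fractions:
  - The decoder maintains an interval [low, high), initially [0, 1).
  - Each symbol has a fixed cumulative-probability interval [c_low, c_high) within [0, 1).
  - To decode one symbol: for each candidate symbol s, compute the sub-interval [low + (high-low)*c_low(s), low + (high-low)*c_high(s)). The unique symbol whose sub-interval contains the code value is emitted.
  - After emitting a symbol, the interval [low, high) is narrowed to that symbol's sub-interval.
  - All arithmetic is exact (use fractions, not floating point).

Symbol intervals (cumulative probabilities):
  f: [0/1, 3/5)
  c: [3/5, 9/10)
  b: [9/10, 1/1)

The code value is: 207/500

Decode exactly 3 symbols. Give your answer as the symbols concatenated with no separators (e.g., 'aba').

Answer: fcf

Derivation:
Step 1: interval [0/1, 1/1), width = 1/1 - 0/1 = 1/1
  'f': [0/1 + 1/1*0/1, 0/1 + 1/1*3/5) = [0/1, 3/5) <- contains code 207/500
  'c': [0/1 + 1/1*3/5, 0/1 + 1/1*9/10) = [3/5, 9/10)
  'b': [0/1 + 1/1*9/10, 0/1 + 1/1*1/1) = [9/10, 1/1)
  emit 'f', narrow to [0/1, 3/5)
Step 2: interval [0/1, 3/5), width = 3/5 - 0/1 = 3/5
  'f': [0/1 + 3/5*0/1, 0/1 + 3/5*3/5) = [0/1, 9/25)
  'c': [0/1 + 3/5*3/5, 0/1 + 3/5*9/10) = [9/25, 27/50) <- contains code 207/500
  'b': [0/1 + 3/5*9/10, 0/1 + 3/5*1/1) = [27/50, 3/5)
  emit 'c', narrow to [9/25, 27/50)
Step 3: interval [9/25, 27/50), width = 27/50 - 9/25 = 9/50
  'f': [9/25 + 9/50*0/1, 9/25 + 9/50*3/5) = [9/25, 117/250) <- contains code 207/500
  'c': [9/25 + 9/50*3/5, 9/25 + 9/50*9/10) = [117/250, 261/500)
  'b': [9/25 + 9/50*9/10, 9/25 + 9/50*1/1) = [261/500, 27/50)
  emit 'f', narrow to [9/25, 117/250)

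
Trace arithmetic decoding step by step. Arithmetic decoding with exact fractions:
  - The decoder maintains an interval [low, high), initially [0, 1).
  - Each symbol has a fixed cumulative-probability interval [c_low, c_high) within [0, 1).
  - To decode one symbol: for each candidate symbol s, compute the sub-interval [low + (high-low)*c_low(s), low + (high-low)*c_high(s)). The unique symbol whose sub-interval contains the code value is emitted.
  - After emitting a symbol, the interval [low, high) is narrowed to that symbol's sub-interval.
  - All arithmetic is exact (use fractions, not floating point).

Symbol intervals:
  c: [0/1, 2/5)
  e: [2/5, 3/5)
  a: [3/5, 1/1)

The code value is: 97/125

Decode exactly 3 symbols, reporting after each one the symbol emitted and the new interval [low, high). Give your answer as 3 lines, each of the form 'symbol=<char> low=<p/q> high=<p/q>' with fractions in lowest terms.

Step 1: interval [0/1, 1/1), width = 1/1 - 0/1 = 1/1
  'c': [0/1 + 1/1*0/1, 0/1 + 1/1*2/5) = [0/1, 2/5)
  'e': [0/1 + 1/1*2/5, 0/1 + 1/1*3/5) = [2/5, 3/5)
  'a': [0/1 + 1/1*3/5, 0/1 + 1/1*1/1) = [3/5, 1/1) <- contains code 97/125
  emit 'a', narrow to [3/5, 1/1)
Step 2: interval [3/5, 1/1), width = 1/1 - 3/5 = 2/5
  'c': [3/5 + 2/5*0/1, 3/5 + 2/5*2/5) = [3/5, 19/25)
  'e': [3/5 + 2/5*2/5, 3/5 + 2/5*3/5) = [19/25, 21/25) <- contains code 97/125
  'a': [3/5 + 2/5*3/5, 3/5 + 2/5*1/1) = [21/25, 1/1)
  emit 'e', narrow to [19/25, 21/25)
Step 3: interval [19/25, 21/25), width = 21/25 - 19/25 = 2/25
  'c': [19/25 + 2/25*0/1, 19/25 + 2/25*2/5) = [19/25, 99/125) <- contains code 97/125
  'e': [19/25 + 2/25*2/5, 19/25 + 2/25*3/5) = [99/125, 101/125)
  'a': [19/25 + 2/25*3/5, 19/25 + 2/25*1/1) = [101/125, 21/25)
  emit 'c', narrow to [19/25, 99/125)

Answer: symbol=a low=3/5 high=1/1
symbol=e low=19/25 high=21/25
symbol=c low=19/25 high=99/125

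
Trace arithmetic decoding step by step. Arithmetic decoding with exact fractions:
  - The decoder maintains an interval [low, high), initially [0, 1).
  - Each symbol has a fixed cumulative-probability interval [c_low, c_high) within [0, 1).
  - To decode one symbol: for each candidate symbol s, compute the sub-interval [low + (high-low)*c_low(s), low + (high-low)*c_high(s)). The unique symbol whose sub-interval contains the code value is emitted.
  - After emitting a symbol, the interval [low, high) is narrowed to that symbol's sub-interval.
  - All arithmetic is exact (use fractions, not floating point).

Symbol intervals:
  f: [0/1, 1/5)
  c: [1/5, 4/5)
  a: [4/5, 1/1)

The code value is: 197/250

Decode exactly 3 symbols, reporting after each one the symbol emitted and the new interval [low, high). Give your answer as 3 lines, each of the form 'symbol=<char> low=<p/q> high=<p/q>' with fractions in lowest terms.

Answer: symbol=c low=1/5 high=4/5
symbol=a low=17/25 high=4/5
symbol=a low=97/125 high=4/5

Derivation:
Step 1: interval [0/1, 1/1), width = 1/1 - 0/1 = 1/1
  'f': [0/1 + 1/1*0/1, 0/1 + 1/1*1/5) = [0/1, 1/5)
  'c': [0/1 + 1/1*1/5, 0/1 + 1/1*4/5) = [1/5, 4/5) <- contains code 197/250
  'a': [0/1 + 1/1*4/5, 0/1 + 1/1*1/1) = [4/5, 1/1)
  emit 'c', narrow to [1/5, 4/5)
Step 2: interval [1/5, 4/5), width = 4/5 - 1/5 = 3/5
  'f': [1/5 + 3/5*0/1, 1/5 + 3/5*1/5) = [1/5, 8/25)
  'c': [1/5 + 3/5*1/5, 1/5 + 3/5*4/5) = [8/25, 17/25)
  'a': [1/5 + 3/5*4/5, 1/5 + 3/5*1/1) = [17/25, 4/5) <- contains code 197/250
  emit 'a', narrow to [17/25, 4/5)
Step 3: interval [17/25, 4/5), width = 4/5 - 17/25 = 3/25
  'f': [17/25 + 3/25*0/1, 17/25 + 3/25*1/5) = [17/25, 88/125)
  'c': [17/25 + 3/25*1/5, 17/25 + 3/25*4/5) = [88/125, 97/125)
  'a': [17/25 + 3/25*4/5, 17/25 + 3/25*1/1) = [97/125, 4/5) <- contains code 197/250
  emit 'a', narrow to [97/125, 4/5)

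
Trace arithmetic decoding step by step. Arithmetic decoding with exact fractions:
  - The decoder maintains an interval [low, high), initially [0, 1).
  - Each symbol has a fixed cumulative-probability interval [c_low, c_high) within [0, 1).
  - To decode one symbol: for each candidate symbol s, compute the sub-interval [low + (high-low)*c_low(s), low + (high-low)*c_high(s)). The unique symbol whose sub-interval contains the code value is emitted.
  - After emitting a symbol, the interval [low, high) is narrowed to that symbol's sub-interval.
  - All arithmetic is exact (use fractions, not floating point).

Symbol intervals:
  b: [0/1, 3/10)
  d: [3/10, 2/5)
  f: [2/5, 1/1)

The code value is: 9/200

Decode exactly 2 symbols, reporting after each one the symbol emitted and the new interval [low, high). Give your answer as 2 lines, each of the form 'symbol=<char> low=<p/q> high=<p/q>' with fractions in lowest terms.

Step 1: interval [0/1, 1/1), width = 1/1 - 0/1 = 1/1
  'b': [0/1 + 1/1*0/1, 0/1 + 1/1*3/10) = [0/1, 3/10) <- contains code 9/200
  'd': [0/1 + 1/1*3/10, 0/1 + 1/1*2/5) = [3/10, 2/5)
  'f': [0/1 + 1/1*2/5, 0/1 + 1/1*1/1) = [2/5, 1/1)
  emit 'b', narrow to [0/1, 3/10)
Step 2: interval [0/1, 3/10), width = 3/10 - 0/1 = 3/10
  'b': [0/1 + 3/10*0/1, 0/1 + 3/10*3/10) = [0/1, 9/100) <- contains code 9/200
  'd': [0/1 + 3/10*3/10, 0/1 + 3/10*2/5) = [9/100, 3/25)
  'f': [0/1 + 3/10*2/5, 0/1 + 3/10*1/1) = [3/25, 3/10)
  emit 'b', narrow to [0/1, 9/100)

Answer: symbol=b low=0/1 high=3/10
symbol=b low=0/1 high=9/100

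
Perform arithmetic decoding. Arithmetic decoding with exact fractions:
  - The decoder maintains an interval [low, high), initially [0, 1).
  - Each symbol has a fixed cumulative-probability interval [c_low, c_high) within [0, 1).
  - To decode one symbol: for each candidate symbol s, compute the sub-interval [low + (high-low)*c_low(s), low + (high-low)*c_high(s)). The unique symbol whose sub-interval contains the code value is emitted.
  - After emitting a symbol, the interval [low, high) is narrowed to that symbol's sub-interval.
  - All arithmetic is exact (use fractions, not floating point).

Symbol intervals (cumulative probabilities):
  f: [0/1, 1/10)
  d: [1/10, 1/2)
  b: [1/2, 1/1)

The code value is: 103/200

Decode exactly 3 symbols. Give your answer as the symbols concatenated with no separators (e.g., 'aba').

Step 1: interval [0/1, 1/1), width = 1/1 - 0/1 = 1/1
  'f': [0/1 + 1/1*0/1, 0/1 + 1/1*1/10) = [0/1, 1/10)
  'd': [0/1 + 1/1*1/10, 0/1 + 1/1*1/2) = [1/10, 1/2)
  'b': [0/1 + 1/1*1/2, 0/1 + 1/1*1/1) = [1/2, 1/1) <- contains code 103/200
  emit 'b', narrow to [1/2, 1/1)
Step 2: interval [1/2, 1/1), width = 1/1 - 1/2 = 1/2
  'f': [1/2 + 1/2*0/1, 1/2 + 1/2*1/10) = [1/2, 11/20) <- contains code 103/200
  'd': [1/2 + 1/2*1/10, 1/2 + 1/2*1/2) = [11/20, 3/4)
  'b': [1/2 + 1/2*1/2, 1/2 + 1/2*1/1) = [3/4, 1/1)
  emit 'f', narrow to [1/2, 11/20)
Step 3: interval [1/2, 11/20), width = 11/20 - 1/2 = 1/20
  'f': [1/2 + 1/20*0/1, 1/2 + 1/20*1/10) = [1/2, 101/200)
  'd': [1/2 + 1/20*1/10, 1/2 + 1/20*1/2) = [101/200, 21/40) <- contains code 103/200
  'b': [1/2 + 1/20*1/2, 1/2 + 1/20*1/1) = [21/40, 11/20)
  emit 'd', narrow to [101/200, 21/40)

Answer: bfd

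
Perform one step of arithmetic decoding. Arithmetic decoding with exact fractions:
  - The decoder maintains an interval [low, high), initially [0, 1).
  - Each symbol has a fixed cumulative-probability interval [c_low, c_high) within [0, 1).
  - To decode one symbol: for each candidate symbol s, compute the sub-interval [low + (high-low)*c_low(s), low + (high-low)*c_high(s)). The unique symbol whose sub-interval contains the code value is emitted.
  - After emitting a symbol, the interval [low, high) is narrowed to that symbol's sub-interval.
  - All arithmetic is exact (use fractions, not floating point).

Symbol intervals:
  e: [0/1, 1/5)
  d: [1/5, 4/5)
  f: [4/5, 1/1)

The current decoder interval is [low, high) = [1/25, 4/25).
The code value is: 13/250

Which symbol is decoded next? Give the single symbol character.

Answer: e

Derivation:
Interval width = high − low = 4/25 − 1/25 = 3/25
Scaled code = (code − low) / width = (13/250 − 1/25) / 3/25 = 1/10
  e: [0/1, 1/5) ← scaled code falls here ✓
  d: [1/5, 4/5) 
  f: [4/5, 1/1) 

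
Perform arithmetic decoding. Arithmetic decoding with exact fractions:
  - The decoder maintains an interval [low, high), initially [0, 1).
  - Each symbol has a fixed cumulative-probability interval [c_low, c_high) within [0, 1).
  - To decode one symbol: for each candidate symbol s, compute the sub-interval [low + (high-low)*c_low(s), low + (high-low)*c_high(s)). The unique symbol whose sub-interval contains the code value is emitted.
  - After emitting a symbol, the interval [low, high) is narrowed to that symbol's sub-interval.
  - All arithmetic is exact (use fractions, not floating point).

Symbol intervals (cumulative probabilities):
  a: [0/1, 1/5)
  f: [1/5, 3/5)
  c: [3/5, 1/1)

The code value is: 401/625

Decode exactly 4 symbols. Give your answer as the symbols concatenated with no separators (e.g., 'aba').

Answer: cafc

Derivation:
Step 1: interval [0/1, 1/1), width = 1/1 - 0/1 = 1/1
  'a': [0/1 + 1/1*0/1, 0/1 + 1/1*1/5) = [0/1, 1/5)
  'f': [0/1 + 1/1*1/5, 0/1 + 1/1*3/5) = [1/5, 3/5)
  'c': [0/1 + 1/1*3/5, 0/1 + 1/1*1/1) = [3/5, 1/1) <- contains code 401/625
  emit 'c', narrow to [3/5, 1/1)
Step 2: interval [3/5, 1/1), width = 1/1 - 3/5 = 2/5
  'a': [3/5 + 2/5*0/1, 3/5 + 2/5*1/5) = [3/5, 17/25) <- contains code 401/625
  'f': [3/5 + 2/5*1/5, 3/5 + 2/5*3/5) = [17/25, 21/25)
  'c': [3/5 + 2/5*3/5, 3/5 + 2/5*1/1) = [21/25, 1/1)
  emit 'a', narrow to [3/5, 17/25)
Step 3: interval [3/5, 17/25), width = 17/25 - 3/5 = 2/25
  'a': [3/5 + 2/25*0/1, 3/5 + 2/25*1/5) = [3/5, 77/125)
  'f': [3/5 + 2/25*1/5, 3/5 + 2/25*3/5) = [77/125, 81/125) <- contains code 401/625
  'c': [3/5 + 2/25*3/5, 3/5 + 2/25*1/1) = [81/125, 17/25)
  emit 'f', narrow to [77/125, 81/125)
Step 4: interval [77/125, 81/125), width = 81/125 - 77/125 = 4/125
  'a': [77/125 + 4/125*0/1, 77/125 + 4/125*1/5) = [77/125, 389/625)
  'f': [77/125 + 4/125*1/5, 77/125 + 4/125*3/5) = [389/625, 397/625)
  'c': [77/125 + 4/125*3/5, 77/125 + 4/125*1/1) = [397/625, 81/125) <- contains code 401/625
  emit 'c', narrow to [397/625, 81/125)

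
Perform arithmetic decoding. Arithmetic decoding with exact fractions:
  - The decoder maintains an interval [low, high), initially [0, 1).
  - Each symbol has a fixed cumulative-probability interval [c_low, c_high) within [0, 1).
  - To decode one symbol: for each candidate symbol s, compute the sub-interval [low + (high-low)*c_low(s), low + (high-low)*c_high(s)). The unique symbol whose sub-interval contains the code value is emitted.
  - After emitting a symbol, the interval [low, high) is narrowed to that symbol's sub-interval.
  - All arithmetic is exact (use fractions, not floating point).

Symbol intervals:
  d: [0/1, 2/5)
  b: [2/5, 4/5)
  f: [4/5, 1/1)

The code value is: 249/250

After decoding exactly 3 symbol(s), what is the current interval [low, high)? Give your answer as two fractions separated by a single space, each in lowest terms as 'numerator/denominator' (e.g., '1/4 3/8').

Step 1: interval [0/1, 1/1), width = 1/1 - 0/1 = 1/1
  'd': [0/1 + 1/1*0/1, 0/1 + 1/1*2/5) = [0/1, 2/5)
  'b': [0/1 + 1/1*2/5, 0/1 + 1/1*4/5) = [2/5, 4/5)
  'f': [0/1 + 1/1*4/5, 0/1 + 1/1*1/1) = [4/5, 1/1) <- contains code 249/250
  emit 'f', narrow to [4/5, 1/1)
Step 2: interval [4/5, 1/1), width = 1/1 - 4/5 = 1/5
  'd': [4/5 + 1/5*0/1, 4/5 + 1/5*2/5) = [4/5, 22/25)
  'b': [4/5 + 1/5*2/5, 4/5 + 1/5*4/5) = [22/25, 24/25)
  'f': [4/5 + 1/5*4/5, 4/5 + 1/5*1/1) = [24/25, 1/1) <- contains code 249/250
  emit 'f', narrow to [24/25, 1/1)
Step 3: interval [24/25, 1/1), width = 1/1 - 24/25 = 1/25
  'd': [24/25 + 1/25*0/1, 24/25 + 1/25*2/5) = [24/25, 122/125)
  'b': [24/25 + 1/25*2/5, 24/25 + 1/25*4/5) = [122/125, 124/125)
  'f': [24/25 + 1/25*4/5, 24/25 + 1/25*1/1) = [124/125, 1/1) <- contains code 249/250
  emit 'f', narrow to [124/125, 1/1)

Answer: 124/125 1/1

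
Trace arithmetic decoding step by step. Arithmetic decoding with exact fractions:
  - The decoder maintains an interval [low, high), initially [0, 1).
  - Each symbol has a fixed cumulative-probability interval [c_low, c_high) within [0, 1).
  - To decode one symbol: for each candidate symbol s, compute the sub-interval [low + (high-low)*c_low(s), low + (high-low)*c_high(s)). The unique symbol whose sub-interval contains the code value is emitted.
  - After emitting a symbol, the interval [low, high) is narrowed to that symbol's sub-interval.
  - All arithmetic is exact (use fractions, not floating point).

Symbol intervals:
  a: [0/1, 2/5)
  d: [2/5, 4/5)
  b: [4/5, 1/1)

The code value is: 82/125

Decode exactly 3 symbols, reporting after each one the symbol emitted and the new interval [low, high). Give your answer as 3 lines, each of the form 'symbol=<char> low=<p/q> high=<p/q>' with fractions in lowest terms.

Step 1: interval [0/1, 1/1), width = 1/1 - 0/1 = 1/1
  'a': [0/1 + 1/1*0/1, 0/1 + 1/1*2/5) = [0/1, 2/5)
  'd': [0/1 + 1/1*2/5, 0/1 + 1/1*4/5) = [2/5, 4/5) <- contains code 82/125
  'b': [0/1 + 1/1*4/5, 0/1 + 1/1*1/1) = [4/5, 1/1)
  emit 'd', narrow to [2/5, 4/5)
Step 2: interval [2/5, 4/5), width = 4/5 - 2/5 = 2/5
  'a': [2/5 + 2/5*0/1, 2/5 + 2/5*2/5) = [2/5, 14/25)
  'd': [2/5 + 2/5*2/5, 2/5 + 2/5*4/5) = [14/25, 18/25) <- contains code 82/125
  'b': [2/5 + 2/5*4/5, 2/5 + 2/5*1/1) = [18/25, 4/5)
  emit 'd', narrow to [14/25, 18/25)
Step 3: interval [14/25, 18/25), width = 18/25 - 14/25 = 4/25
  'a': [14/25 + 4/25*0/1, 14/25 + 4/25*2/5) = [14/25, 78/125)
  'd': [14/25 + 4/25*2/5, 14/25 + 4/25*4/5) = [78/125, 86/125) <- contains code 82/125
  'b': [14/25 + 4/25*4/5, 14/25 + 4/25*1/1) = [86/125, 18/25)
  emit 'd', narrow to [78/125, 86/125)

Answer: symbol=d low=2/5 high=4/5
symbol=d low=14/25 high=18/25
symbol=d low=78/125 high=86/125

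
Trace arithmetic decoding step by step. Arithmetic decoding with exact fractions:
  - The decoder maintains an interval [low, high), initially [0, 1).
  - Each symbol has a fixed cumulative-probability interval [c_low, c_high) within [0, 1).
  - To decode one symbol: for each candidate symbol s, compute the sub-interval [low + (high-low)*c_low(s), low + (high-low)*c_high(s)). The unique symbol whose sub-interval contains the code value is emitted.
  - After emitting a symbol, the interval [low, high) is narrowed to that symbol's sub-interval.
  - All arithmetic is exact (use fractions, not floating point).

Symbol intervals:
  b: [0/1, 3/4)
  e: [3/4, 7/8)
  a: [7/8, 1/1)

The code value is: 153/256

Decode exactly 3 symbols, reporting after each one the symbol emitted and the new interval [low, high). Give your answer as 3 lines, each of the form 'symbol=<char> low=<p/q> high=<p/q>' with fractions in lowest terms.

Answer: symbol=b low=0/1 high=3/4
symbol=e low=9/16 high=21/32
symbol=b low=9/16 high=81/128

Derivation:
Step 1: interval [0/1, 1/1), width = 1/1 - 0/1 = 1/1
  'b': [0/1 + 1/1*0/1, 0/1 + 1/1*3/4) = [0/1, 3/4) <- contains code 153/256
  'e': [0/1 + 1/1*3/4, 0/1 + 1/1*7/8) = [3/4, 7/8)
  'a': [0/1 + 1/1*7/8, 0/1 + 1/1*1/1) = [7/8, 1/1)
  emit 'b', narrow to [0/1, 3/4)
Step 2: interval [0/1, 3/4), width = 3/4 - 0/1 = 3/4
  'b': [0/1 + 3/4*0/1, 0/1 + 3/4*3/4) = [0/1, 9/16)
  'e': [0/1 + 3/4*3/4, 0/1 + 3/4*7/8) = [9/16, 21/32) <- contains code 153/256
  'a': [0/1 + 3/4*7/8, 0/1 + 3/4*1/1) = [21/32, 3/4)
  emit 'e', narrow to [9/16, 21/32)
Step 3: interval [9/16, 21/32), width = 21/32 - 9/16 = 3/32
  'b': [9/16 + 3/32*0/1, 9/16 + 3/32*3/4) = [9/16, 81/128) <- contains code 153/256
  'e': [9/16 + 3/32*3/4, 9/16 + 3/32*7/8) = [81/128, 165/256)
  'a': [9/16 + 3/32*7/8, 9/16 + 3/32*1/1) = [165/256, 21/32)
  emit 'b', narrow to [9/16, 81/128)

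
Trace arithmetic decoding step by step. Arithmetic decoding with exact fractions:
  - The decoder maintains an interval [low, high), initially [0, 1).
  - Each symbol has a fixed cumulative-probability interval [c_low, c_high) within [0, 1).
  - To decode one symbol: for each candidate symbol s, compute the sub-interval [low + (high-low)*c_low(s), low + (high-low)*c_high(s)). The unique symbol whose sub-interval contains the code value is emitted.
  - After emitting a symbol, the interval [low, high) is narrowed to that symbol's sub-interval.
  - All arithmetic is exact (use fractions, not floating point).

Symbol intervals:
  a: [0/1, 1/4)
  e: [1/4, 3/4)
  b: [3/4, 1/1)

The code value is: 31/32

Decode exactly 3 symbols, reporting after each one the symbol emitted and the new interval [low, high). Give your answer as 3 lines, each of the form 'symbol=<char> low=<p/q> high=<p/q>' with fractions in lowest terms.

Step 1: interval [0/1, 1/1), width = 1/1 - 0/1 = 1/1
  'a': [0/1 + 1/1*0/1, 0/1 + 1/1*1/4) = [0/1, 1/4)
  'e': [0/1 + 1/1*1/4, 0/1 + 1/1*3/4) = [1/4, 3/4)
  'b': [0/1 + 1/1*3/4, 0/1 + 1/1*1/1) = [3/4, 1/1) <- contains code 31/32
  emit 'b', narrow to [3/4, 1/1)
Step 2: interval [3/4, 1/1), width = 1/1 - 3/4 = 1/4
  'a': [3/4 + 1/4*0/1, 3/4 + 1/4*1/4) = [3/4, 13/16)
  'e': [3/4 + 1/4*1/4, 3/4 + 1/4*3/4) = [13/16, 15/16)
  'b': [3/4 + 1/4*3/4, 3/4 + 1/4*1/1) = [15/16, 1/1) <- contains code 31/32
  emit 'b', narrow to [15/16, 1/1)
Step 3: interval [15/16, 1/1), width = 1/1 - 15/16 = 1/16
  'a': [15/16 + 1/16*0/1, 15/16 + 1/16*1/4) = [15/16, 61/64)
  'e': [15/16 + 1/16*1/4, 15/16 + 1/16*3/4) = [61/64, 63/64) <- contains code 31/32
  'b': [15/16 + 1/16*3/4, 15/16 + 1/16*1/1) = [63/64, 1/1)
  emit 'e', narrow to [61/64, 63/64)

Answer: symbol=b low=3/4 high=1/1
symbol=b low=15/16 high=1/1
symbol=e low=61/64 high=63/64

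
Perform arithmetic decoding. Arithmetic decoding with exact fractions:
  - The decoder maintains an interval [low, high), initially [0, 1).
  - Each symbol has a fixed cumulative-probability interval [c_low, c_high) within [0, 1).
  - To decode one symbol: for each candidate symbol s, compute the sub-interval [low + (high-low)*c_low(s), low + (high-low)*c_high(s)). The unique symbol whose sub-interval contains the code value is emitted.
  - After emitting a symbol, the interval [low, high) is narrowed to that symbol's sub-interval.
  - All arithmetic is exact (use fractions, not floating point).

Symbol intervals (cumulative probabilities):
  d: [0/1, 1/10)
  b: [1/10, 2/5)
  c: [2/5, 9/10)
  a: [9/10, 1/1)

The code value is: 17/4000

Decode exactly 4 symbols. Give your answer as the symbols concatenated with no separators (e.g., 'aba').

Answer: ddcd

Derivation:
Step 1: interval [0/1, 1/1), width = 1/1 - 0/1 = 1/1
  'd': [0/1 + 1/1*0/1, 0/1 + 1/1*1/10) = [0/1, 1/10) <- contains code 17/4000
  'b': [0/1 + 1/1*1/10, 0/1 + 1/1*2/5) = [1/10, 2/5)
  'c': [0/1 + 1/1*2/5, 0/1 + 1/1*9/10) = [2/5, 9/10)
  'a': [0/1 + 1/1*9/10, 0/1 + 1/1*1/1) = [9/10, 1/1)
  emit 'd', narrow to [0/1, 1/10)
Step 2: interval [0/1, 1/10), width = 1/10 - 0/1 = 1/10
  'd': [0/1 + 1/10*0/1, 0/1 + 1/10*1/10) = [0/1, 1/100) <- contains code 17/4000
  'b': [0/1 + 1/10*1/10, 0/1 + 1/10*2/5) = [1/100, 1/25)
  'c': [0/1 + 1/10*2/5, 0/1 + 1/10*9/10) = [1/25, 9/100)
  'a': [0/1 + 1/10*9/10, 0/1 + 1/10*1/1) = [9/100, 1/10)
  emit 'd', narrow to [0/1, 1/100)
Step 3: interval [0/1, 1/100), width = 1/100 - 0/1 = 1/100
  'd': [0/1 + 1/100*0/1, 0/1 + 1/100*1/10) = [0/1, 1/1000)
  'b': [0/1 + 1/100*1/10, 0/1 + 1/100*2/5) = [1/1000, 1/250)
  'c': [0/1 + 1/100*2/5, 0/1 + 1/100*9/10) = [1/250, 9/1000) <- contains code 17/4000
  'a': [0/1 + 1/100*9/10, 0/1 + 1/100*1/1) = [9/1000, 1/100)
  emit 'c', narrow to [1/250, 9/1000)
Step 4: interval [1/250, 9/1000), width = 9/1000 - 1/250 = 1/200
  'd': [1/250 + 1/200*0/1, 1/250 + 1/200*1/10) = [1/250, 9/2000) <- contains code 17/4000
  'b': [1/250 + 1/200*1/10, 1/250 + 1/200*2/5) = [9/2000, 3/500)
  'c': [1/250 + 1/200*2/5, 1/250 + 1/200*9/10) = [3/500, 17/2000)
  'a': [1/250 + 1/200*9/10, 1/250 + 1/200*1/1) = [17/2000, 9/1000)
  emit 'd', narrow to [1/250, 9/2000)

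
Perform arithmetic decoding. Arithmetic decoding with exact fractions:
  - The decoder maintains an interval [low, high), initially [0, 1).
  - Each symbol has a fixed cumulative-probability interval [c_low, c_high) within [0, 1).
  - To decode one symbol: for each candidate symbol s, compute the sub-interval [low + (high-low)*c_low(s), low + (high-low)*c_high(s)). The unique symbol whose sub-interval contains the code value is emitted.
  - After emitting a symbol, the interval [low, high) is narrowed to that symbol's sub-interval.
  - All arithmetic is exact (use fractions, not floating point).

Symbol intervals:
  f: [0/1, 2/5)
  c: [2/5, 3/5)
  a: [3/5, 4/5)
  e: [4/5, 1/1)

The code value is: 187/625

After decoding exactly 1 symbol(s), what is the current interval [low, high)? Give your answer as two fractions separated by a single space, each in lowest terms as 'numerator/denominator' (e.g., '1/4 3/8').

Step 1: interval [0/1, 1/1), width = 1/1 - 0/1 = 1/1
  'f': [0/1 + 1/1*0/1, 0/1 + 1/1*2/5) = [0/1, 2/5) <- contains code 187/625
  'c': [0/1 + 1/1*2/5, 0/1 + 1/1*3/5) = [2/5, 3/5)
  'a': [0/1 + 1/1*3/5, 0/1 + 1/1*4/5) = [3/5, 4/5)
  'e': [0/1 + 1/1*4/5, 0/1 + 1/1*1/1) = [4/5, 1/1)
  emit 'f', narrow to [0/1, 2/5)

Answer: 0/1 2/5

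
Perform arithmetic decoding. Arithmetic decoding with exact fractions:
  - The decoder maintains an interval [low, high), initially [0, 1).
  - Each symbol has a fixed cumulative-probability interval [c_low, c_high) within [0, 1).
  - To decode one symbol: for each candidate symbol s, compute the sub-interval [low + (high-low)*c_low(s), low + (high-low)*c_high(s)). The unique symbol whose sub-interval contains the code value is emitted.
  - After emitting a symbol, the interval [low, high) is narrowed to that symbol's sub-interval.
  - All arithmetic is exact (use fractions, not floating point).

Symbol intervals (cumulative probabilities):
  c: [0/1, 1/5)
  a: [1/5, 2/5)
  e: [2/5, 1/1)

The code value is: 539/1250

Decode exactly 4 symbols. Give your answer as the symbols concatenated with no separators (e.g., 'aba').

Answer: ecaa

Derivation:
Step 1: interval [0/1, 1/1), width = 1/1 - 0/1 = 1/1
  'c': [0/1 + 1/1*0/1, 0/1 + 1/1*1/5) = [0/1, 1/5)
  'a': [0/1 + 1/1*1/5, 0/1 + 1/1*2/5) = [1/5, 2/5)
  'e': [0/1 + 1/1*2/5, 0/1 + 1/1*1/1) = [2/5, 1/1) <- contains code 539/1250
  emit 'e', narrow to [2/5, 1/1)
Step 2: interval [2/5, 1/1), width = 1/1 - 2/5 = 3/5
  'c': [2/5 + 3/5*0/1, 2/5 + 3/5*1/5) = [2/5, 13/25) <- contains code 539/1250
  'a': [2/5 + 3/5*1/5, 2/5 + 3/5*2/5) = [13/25, 16/25)
  'e': [2/5 + 3/5*2/5, 2/5 + 3/5*1/1) = [16/25, 1/1)
  emit 'c', narrow to [2/5, 13/25)
Step 3: interval [2/5, 13/25), width = 13/25 - 2/5 = 3/25
  'c': [2/5 + 3/25*0/1, 2/5 + 3/25*1/5) = [2/5, 53/125)
  'a': [2/5 + 3/25*1/5, 2/5 + 3/25*2/5) = [53/125, 56/125) <- contains code 539/1250
  'e': [2/5 + 3/25*2/5, 2/5 + 3/25*1/1) = [56/125, 13/25)
  emit 'a', narrow to [53/125, 56/125)
Step 4: interval [53/125, 56/125), width = 56/125 - 53/125 = 3/125
  'c': [53/125 + 3/125*0/1, 53/125 + 3/125*1/5) = [53/125, 268/625)
  'a': [53/125 + 3/125*1/5, 53/125 + 3/125*2/5) = [268/625, 271/625) <- contains code 539/1250
  'e': [53/125 + 3/125*2/5, 53/125 + 3/125*1/1) = [271/625, 56/125)
  emit 'a', narrow to [268/625, 271/625)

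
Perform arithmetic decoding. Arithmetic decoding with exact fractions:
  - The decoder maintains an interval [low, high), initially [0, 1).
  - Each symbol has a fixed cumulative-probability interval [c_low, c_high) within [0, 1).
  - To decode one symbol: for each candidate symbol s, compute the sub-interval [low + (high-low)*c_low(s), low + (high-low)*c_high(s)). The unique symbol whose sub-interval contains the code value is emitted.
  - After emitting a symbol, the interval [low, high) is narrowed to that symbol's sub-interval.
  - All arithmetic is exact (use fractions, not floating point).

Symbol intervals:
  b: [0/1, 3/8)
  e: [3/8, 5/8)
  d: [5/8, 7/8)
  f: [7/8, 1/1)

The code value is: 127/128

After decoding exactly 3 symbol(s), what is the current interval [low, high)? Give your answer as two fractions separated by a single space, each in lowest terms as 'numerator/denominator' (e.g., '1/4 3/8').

Answer: 507/512 509/512

Derivation:
Step 1: interval [0/1, 1/1), width = 1/1 - 0/1 = 1/1
  'b': [0/1 + 1/1*0/1, 0/1 + 1/1*3/8) = [0/1, 3/8)
  'e': [0/1 + 1/1*3/8, 0/1 + 1/1*5/8) = [3/8, 5/8)
  'd': [0/1 + 1/1*5/8, 0/1 + 1/1*7/8) = [5/8, 7/8)
  'f': [0/1 + 1/1*7/8, 0/1 + 1/1*1/1) = [7/8, 1/1) <- contains code 127/128
  emit 'f', narrow to [7/8, 1/1)
Step 2: interval [7/8, 1/1), width = 1/1 - 7/8 = 1/8
  'b': [7/8 + 1/8*0/1, 7/8 + 1/8*3/8) = [7/8, 59/64)
  'e': [7/8 + 1/8*3/8, 7/8 + 1/8*5/8) = [59/64, 61/64)
  'd': [7/8 + 1/8*5/8, 7/8 + 1/8*7/8) = [61/64, 63/64)
  'f': [7/8 + 1/8*7/8, 7/8 + 1/8*1/1) = [63/64, 1/1) <- contains code 127/128
  emit 'f', narrow to [63/64, 1/1)
Step 3: interval [63/64, 1/1), width = 1/1 - 63/64 = 1/64
  'b': [63/64 + 1/64*0/1, 63/64 + 1/64*3/8) = [63/64, 507/512)
  'e': [63/64 + 1/64*3/8, 63/64 + 1/64*5/8) = [507/512, 509/512) <- contains code 127/128
  'd': [63/64 + 1/64*5/8, 63/64 + 1/64*7/8) = [509/512, 511/512)
  'f': [63/64 + 1/64*7/8, 63/64 + 1/64*1/1) = [511/512, 1/1)
  emit 'e', narrow to [507/512, 509/512)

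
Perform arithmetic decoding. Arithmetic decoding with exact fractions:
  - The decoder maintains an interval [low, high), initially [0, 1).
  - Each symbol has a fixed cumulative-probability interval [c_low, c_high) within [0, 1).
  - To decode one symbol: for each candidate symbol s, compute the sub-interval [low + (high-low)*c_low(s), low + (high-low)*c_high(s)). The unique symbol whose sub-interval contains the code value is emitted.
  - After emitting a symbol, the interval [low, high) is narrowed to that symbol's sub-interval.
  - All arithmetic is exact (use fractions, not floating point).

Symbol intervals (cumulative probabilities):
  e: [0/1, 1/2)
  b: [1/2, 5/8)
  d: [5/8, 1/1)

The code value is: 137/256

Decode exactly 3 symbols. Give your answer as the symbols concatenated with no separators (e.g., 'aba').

Step 1: interval [0/1, 1/1), width = 1/1 - 0/1 = 1/1
  'e': [0/1 + 1/1*0/1, 0/1 + 1/1*1/2) = [0/1, 1/2)
  'b': [0/1 + 1/1*1/2, 0/1 + 1/1*5/8) = [1/2, 5/8) <- contains code 137/256
  'd': [0/1 + 1/1*5/8, 0/1 + 1/1*1/1) = [5/8, 1/1)
  emit 'b', narrow to [1/2, 5/8)
Step 2: interval [1/2, 5/8), width = 5/8 - 1/2 = 1/8
  'e': [1/2 + 1/8*0/1, 1/2 + 1/8*1/2) = [1/2, 9/16) <- contains code 137/256
  'b': [1/2 + 1/8*1/2, 1/2 + 1/8*5/8) = [9/16, 37/64)
  'd': [1/2 + 1/8*5/8, 1/2 + 1/8*1/1) = [37/64, 5/8)
  emit 'e', narrow to [1/2, 9/16)
Step 3: interval [1/2, 9/16), width = 9/16 - 1/2 = 1/16
  'e': [1/2 + 1/16*0/1, 1/2 + 1/16*1/2) = [1/2, 17/32)
  'b': [1/2 + 1/16*1/2, 1/2 + 1/16*5/8) = [17/32, 69/128) <- contains code 137/256
  'd': [1/2 + 1/16*5/8, 1/2 + 1/16*1/1) = [69/128, 9/16)
  emit 'b', narrow to [17/32, 69/128)

Answer: beb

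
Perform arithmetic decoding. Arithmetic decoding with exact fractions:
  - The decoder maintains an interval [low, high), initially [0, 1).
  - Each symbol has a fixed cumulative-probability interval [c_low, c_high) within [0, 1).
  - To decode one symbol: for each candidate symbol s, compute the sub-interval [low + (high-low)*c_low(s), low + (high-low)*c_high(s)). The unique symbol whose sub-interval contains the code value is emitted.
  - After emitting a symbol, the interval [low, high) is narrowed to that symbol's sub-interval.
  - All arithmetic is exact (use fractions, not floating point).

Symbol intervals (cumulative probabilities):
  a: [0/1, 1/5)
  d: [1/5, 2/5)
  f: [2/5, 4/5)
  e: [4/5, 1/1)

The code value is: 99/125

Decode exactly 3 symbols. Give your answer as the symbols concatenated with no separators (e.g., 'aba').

Step 1: interval [0/1, 1/1), width = 1/1 - 0/1 = 1/1
  'a': [0/1 + 1/1*0/1, 0/1 + 1/1*1/5) = [0/1, 1/5)
  'd': [0/1 + 1/1*1/5, 0/1 + 1/1*2/5) = [1/5, 2/5)
  'f': [0/1 + 1/1*2/5, 0/1 + 1/1*4/5) = [2/5, 4/5) <- contains code 99/125
  'e': [0/1 + 1/1*4/5, 0/1 + 1/1*1/1) = [4/5, 1/1)
  emit 'f', narrow to [2/5, 4/5)
Step 2: interval [2/5, 4/5), width = 4/5 - 2/5 = 2/5
  'a': [2/5 + 2/5*0/1, 2/5 + 2/5*1/5) = [2/5, 12/25)
  'd': [2/5 + 2/5*1/5, 2/5 + 2/5*2/5) = [12/25, 14/25)
  'f': [2/5 + 2/5*2/5, 2/5 + 2/5*4/5) = [14/25, 18/25)
  'e': [2/5 + 2/5*4/5, 2/5 + 2/5*1/1) = [18/25, 4/5) <- contains code 99/125
  emit 'e', narrow to [18/25, 4/5)
Step 3: interval [18/25, 4/5), width = 4/5 - 18/25 = 2/25
  'a': [18/25 + 2/25*0/1, 18/25 + 2/25*1/5) = [18/25, 92/125)
  'd': [18/25 + 2/25*1/5, 18/25 + 2/25*2/5) = [92/125, 94/125)
  'f': [18/25 + 2/25*2/5, 18/25 + 2/25*4/5) = [94/125, 98/125)
  'e': [18/25 + 2/25*4/5, 18/25 + 2/25*1/1) = [98/125, 4/5) <- contains code 99/125
  emit 'e', narrow to [98/125, 4/5)

Answer: fee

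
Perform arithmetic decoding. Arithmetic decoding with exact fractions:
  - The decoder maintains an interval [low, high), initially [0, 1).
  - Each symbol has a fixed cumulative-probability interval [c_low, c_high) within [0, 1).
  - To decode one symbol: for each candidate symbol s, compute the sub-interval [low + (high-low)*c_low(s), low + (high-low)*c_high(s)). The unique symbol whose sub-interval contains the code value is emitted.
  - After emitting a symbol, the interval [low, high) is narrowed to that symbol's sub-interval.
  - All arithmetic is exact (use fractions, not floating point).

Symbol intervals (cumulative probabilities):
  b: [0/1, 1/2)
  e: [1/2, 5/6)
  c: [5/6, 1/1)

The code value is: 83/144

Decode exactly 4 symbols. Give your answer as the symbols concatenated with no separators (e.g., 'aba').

Step 1: interval [0/1, 1/1), width = 1/1 - 0/1 = 1/1
  'b': [0/1 + 1/1*0/1, 0/1 + 1/1*1/2) = [0/1, 1/2)
  'e': [0/1 + 1/1*1/2, 0/1 + 1/1*5/6) = [1/2, 5/6) <- contains code 83/144
  'c': [0/1 + 1/1*5/6, 0/1 + 1/1*1/1) = [5/6, 1/1)
  emit 'e', narrow to [1/2, 5/6)
Step 2: interval [1/2, 5/6), width = 5/6 - 1/2 = 1/3
  'b': [1/2 + 1/3*0/1, 1/2 + 1/3*1/2) = [1/2, 2/3) <- contains code 83/144
  'e': [1/2 + 1/3*1/2, 1/2 + 1/3*5/6) = [2/3, 7/9)
  'c': [1/2 + 1/3*5/6, 1/2 + 1/3*1/1) = [7/9, 5/6)
  emit 'b', narrow to [1/2, 2/3)
Step 3: interval [1/2, 2/3), width = 2/3 - 1/2 = 1/6
  'b': [1/2 + 1/6*0/1, 1/2 + 1/6*1/2) = [1/2, 7/12) <- contains code 83/144
  'e': [1/2 + 1/6*1/2, 1/2 + 1/6*5/6) = [7/12, 23/36)
  'c': [1/2 + 1/6*5/6, 1/2 + 1/6*1/1) = [23/36, 2/3)
  emit 'b', narrow to [1/2, 7/12)
Step 4: interval [1/2, 7/12), width = 7/12 - 1/2 = 1/12
  'b': [1/2 + 1/12*0/1, 1/2 + 1/12*1/2) = [1/2, 13/24)
  'e': [1/2 + 1/12*1/2, 1/2 + 1/12*5/6) = [13/24, 41/72)
  'c': [1/2 + 1/12*5/6, 1/2 + 1/12*1/1) = [41/72, 7/12) <- contains code 83/144
  emit 'c', narrow to [41/72, 7/12)

Answer: ebbc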